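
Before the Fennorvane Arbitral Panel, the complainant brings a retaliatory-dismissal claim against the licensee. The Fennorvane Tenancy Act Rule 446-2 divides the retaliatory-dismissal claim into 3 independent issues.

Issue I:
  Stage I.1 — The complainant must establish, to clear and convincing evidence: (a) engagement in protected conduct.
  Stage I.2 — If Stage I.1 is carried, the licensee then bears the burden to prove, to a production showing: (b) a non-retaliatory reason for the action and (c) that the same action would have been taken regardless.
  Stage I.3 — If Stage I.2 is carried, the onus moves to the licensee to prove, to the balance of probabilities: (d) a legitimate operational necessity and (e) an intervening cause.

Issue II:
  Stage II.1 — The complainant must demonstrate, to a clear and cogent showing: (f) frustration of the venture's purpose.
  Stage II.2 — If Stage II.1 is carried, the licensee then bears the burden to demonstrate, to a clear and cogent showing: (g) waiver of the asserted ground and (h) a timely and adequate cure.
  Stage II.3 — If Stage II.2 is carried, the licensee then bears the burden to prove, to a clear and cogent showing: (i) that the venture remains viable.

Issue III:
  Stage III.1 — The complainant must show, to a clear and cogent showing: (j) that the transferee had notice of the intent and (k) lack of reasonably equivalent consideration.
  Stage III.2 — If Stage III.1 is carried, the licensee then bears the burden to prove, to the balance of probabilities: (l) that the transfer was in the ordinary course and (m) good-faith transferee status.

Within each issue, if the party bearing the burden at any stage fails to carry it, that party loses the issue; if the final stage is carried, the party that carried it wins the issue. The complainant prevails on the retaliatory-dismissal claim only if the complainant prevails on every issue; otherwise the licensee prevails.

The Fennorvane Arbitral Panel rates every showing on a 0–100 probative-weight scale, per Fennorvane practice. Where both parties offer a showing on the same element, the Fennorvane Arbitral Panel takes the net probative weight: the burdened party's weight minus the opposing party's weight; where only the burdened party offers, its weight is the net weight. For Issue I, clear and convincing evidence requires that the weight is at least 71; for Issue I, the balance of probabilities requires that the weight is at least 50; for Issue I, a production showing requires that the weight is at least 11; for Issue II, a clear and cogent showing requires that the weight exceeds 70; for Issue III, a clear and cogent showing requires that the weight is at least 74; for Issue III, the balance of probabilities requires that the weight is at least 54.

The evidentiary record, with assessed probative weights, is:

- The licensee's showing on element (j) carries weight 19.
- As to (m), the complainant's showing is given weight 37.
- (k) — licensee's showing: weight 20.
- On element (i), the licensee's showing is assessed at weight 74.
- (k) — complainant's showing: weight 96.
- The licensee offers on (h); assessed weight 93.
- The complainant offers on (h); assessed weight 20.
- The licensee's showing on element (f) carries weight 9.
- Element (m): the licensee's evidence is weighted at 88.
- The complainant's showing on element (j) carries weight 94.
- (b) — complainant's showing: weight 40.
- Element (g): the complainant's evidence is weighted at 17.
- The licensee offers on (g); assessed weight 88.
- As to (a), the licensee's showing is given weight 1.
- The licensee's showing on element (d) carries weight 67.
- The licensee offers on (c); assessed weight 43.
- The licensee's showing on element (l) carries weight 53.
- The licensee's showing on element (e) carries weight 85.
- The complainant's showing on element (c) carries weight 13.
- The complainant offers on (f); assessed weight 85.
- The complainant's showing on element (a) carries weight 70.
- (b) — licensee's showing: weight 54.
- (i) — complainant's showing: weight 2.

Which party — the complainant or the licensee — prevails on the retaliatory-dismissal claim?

— Issue I —
At Stage I.1 the complainant must meet clear and convincing evidence (weight is at least 71): on (a) the weight is 70 less the opposing 1 gives net 69, which does not reach 71, so (a) does not meet the standard.
  Not every element is met, so the complainant fails to carry Stage I.1.
The analysis ends at Stage I.1; the licensee prevails on this issue.
— Issue II —
Stage II.1 (complainant, a clear and cogent showing, weight exceeds 70): (f) net 85−9=76 > 70 — meets.
  Stage II.1 is satisfied; the onus moves to the licensee.
Stage II.2 (licensee, a clear and cogent showing, weight exceeds 70): (g) net 88−17=71 > 70 — meets; (h) net 93−20=73 > 70 — meets.
  Stage II.2 is satisfied; the licensee continues to bear the burden.
Stage II.3 (licensee, a clear and cogent showing, weight exceeds 70): (i) net 74−2=72 > 70 — meets.
  The licensee carries the last stage.
All stages carried — the licensee prevails on this issue.
— Issue III —
Stage III.1 — burden on complainant; standard: a clear and cogent showing (weight is at least 74).
    (j): 94 − 19 = 75 ≥ 74 [met]
    (k): 96 − 20 = 76 ≥ 74 [met]
  All elements met. The burden passes to the licensee.
Stage III.2 — burden on licensee; standard: the balance of probabilities (weight is at least 54).
    (l): 53 < 54 [not met]
    (m): 88 − 37 = 51 < 54 [not met]
  Stage III.2 not carried; the licensee fails its burden.
The analysis ends at Stage III.2; the complainant prevails on this issue.
Per-issue: Issue I → licensee; Issue II → licensee; Issue III → complainant. The complainant must prevail on every issue; overall, the licensee prevails.

licensee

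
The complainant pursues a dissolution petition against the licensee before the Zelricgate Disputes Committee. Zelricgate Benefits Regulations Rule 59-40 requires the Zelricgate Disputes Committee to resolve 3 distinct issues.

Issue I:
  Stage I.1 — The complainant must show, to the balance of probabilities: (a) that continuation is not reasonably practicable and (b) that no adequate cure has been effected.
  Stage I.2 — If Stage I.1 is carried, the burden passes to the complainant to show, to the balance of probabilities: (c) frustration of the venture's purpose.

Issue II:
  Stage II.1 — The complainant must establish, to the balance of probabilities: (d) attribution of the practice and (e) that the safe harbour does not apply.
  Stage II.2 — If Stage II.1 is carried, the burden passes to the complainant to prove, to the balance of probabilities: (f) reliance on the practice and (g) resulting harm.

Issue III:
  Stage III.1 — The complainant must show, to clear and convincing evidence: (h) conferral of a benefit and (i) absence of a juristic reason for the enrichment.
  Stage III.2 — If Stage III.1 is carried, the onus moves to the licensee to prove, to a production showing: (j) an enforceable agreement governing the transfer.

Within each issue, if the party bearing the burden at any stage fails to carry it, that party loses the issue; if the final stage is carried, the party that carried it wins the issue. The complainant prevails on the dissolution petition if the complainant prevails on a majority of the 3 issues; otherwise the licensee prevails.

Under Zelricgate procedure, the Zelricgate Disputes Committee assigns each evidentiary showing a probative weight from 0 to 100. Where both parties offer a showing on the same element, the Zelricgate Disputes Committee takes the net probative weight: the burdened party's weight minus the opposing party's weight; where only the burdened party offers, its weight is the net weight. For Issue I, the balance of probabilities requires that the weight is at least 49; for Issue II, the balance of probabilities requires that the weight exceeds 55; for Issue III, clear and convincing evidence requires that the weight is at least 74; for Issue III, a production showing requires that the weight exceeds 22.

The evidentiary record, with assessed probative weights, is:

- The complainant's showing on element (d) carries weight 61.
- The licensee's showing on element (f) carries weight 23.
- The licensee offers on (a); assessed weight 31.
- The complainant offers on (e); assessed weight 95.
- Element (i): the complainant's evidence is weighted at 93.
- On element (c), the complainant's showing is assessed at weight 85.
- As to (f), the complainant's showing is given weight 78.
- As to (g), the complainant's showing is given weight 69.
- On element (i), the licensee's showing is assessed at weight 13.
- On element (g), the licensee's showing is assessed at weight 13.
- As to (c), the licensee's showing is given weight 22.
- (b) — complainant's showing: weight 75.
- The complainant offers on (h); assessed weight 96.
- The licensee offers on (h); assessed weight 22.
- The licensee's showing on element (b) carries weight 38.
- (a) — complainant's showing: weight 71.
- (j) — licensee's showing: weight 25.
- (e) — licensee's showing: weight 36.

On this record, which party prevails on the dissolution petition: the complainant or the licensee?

licensee

— Issue I —
Stage I.1 (complainant, the balance of probabilities, weight is at least 49): (a) net 71−31=40 < 49 — fails; (b) net 75−38=37 < 49 — fails.
  The complainant does not carry Stage I.1.
The analysis ends at Stage I.1; the licensee prevails on this issue.
— Issue II —
Stage II.1 (complainant, the balance of probabilities, weight exceeds 55): (d) 61 > 55 — meets; (e) net 95−36=59 > 55 — meets.
  Stage II.1 carried; the burden remains with the complainant.
Stage II.2 (complainant, the balance of probabilities, weight exceeds 55): (f) net 78−23=55 ≤ 55 — fails; (g) net 69−13=56 > 55 — meets.
  The complainant does not carry Stage II.2.
So the licensee prevails on this issue.
— Issue III —
Stage III.1 — burden on complainant; standard: clear and convincing evidence (weight is at least 74).
    (h): 96 − 22 = 74 ≥ 74 [met]
    (i): 93 − 13 = 80 ≥ 74 [met]
  All elements met. The burden passes to the licensee.
Stage III.2 — burden on licensee; standard: a production showing (weight exceeds 22).
    (j): 25 > 22 [met]
  The licensee carries the last stage.
All stages carried — the licensee prevails on this issue.
Per-issue: Issue I → licensee; Issue II → licensee; Issue III → licensee. The complainant must prevail on a majority of issues; overall, the licensee prevails.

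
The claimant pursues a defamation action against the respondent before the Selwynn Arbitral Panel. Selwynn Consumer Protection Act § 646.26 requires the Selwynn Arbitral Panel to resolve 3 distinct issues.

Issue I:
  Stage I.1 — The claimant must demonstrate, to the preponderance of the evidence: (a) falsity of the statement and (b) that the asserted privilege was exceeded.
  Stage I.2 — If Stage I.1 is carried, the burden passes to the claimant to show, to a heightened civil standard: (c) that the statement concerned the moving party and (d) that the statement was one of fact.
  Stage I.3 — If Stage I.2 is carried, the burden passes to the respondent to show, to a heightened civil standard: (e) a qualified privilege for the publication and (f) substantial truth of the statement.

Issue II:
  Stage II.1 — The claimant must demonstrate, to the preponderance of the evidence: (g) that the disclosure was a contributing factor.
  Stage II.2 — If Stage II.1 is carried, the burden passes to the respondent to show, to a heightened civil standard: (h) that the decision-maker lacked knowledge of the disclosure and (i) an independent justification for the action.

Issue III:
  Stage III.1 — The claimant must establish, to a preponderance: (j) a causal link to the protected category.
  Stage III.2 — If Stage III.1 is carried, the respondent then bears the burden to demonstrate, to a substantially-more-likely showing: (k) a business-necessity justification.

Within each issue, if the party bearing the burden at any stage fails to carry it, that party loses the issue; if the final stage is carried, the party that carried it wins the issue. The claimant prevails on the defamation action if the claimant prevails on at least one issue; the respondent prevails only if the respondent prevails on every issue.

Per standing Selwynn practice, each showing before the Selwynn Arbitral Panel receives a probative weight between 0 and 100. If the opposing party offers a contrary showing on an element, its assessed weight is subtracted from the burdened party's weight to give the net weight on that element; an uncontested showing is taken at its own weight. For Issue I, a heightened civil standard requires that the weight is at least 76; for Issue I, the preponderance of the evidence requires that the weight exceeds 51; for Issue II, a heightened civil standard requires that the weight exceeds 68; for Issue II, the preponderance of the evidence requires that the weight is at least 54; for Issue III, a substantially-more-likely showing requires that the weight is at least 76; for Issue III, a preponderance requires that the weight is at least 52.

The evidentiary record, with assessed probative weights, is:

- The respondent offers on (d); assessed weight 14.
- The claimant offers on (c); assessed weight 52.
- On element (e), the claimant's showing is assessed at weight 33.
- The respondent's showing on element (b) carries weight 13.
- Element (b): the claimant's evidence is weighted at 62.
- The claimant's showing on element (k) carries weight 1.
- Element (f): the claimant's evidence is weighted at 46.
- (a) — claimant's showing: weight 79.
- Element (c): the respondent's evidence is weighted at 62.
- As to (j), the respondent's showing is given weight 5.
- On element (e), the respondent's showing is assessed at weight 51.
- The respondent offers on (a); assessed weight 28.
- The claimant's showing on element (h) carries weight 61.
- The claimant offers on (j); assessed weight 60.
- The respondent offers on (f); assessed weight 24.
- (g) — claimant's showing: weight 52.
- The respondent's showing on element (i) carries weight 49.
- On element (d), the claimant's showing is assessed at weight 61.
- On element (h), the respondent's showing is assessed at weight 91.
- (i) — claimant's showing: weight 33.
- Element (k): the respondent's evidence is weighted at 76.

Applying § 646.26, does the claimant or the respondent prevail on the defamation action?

claimant

— Issue I —
At Stage I.1 the claimant must meet the preponderance of the evidence (weight exceeds 51): on (a) the weight is 79 less the opposing 28 gives net 51, ≤ 51, so (a) does not meet the standard; on (b) the weight is 62 less the opposing 13 gives net 49, which does not exceed 51, so (b) does not meet the standard.
  The claimant does not carry Stage I.1.
The analysis ends at Stage I.1; the respondent prevails on this issue.
— Issue II —
Stage II.1 (claimant, the preponderance of the evidence, weight is at least 54): (g) 52 < 54 — fails.
  Not every element is met, so the claimant fails to carry Stage II.1.
So the respondent prevails on this issue.
— Issue III —
Stage III.1 (claimant, a preponderance, weight is at least 52): (j) net 60−5=55 ≥ 52 — meets.
  The claimant carries Stage III.1; the respondent now bears the burden.
Stage III.2 (respondent, a substantially-more-likely showing, weight is at least 76): (k) net 76−1=75 < 76 — fails.
  Not every element is met, so the respondent fails to carry Stage III.2.
The claimant prevails on this issue.
Per-issue: Issue I → respondent; Issue II → respondent; Issue III → claimant. The claimant must prevail on at least one issue; overall, the claimant prevails.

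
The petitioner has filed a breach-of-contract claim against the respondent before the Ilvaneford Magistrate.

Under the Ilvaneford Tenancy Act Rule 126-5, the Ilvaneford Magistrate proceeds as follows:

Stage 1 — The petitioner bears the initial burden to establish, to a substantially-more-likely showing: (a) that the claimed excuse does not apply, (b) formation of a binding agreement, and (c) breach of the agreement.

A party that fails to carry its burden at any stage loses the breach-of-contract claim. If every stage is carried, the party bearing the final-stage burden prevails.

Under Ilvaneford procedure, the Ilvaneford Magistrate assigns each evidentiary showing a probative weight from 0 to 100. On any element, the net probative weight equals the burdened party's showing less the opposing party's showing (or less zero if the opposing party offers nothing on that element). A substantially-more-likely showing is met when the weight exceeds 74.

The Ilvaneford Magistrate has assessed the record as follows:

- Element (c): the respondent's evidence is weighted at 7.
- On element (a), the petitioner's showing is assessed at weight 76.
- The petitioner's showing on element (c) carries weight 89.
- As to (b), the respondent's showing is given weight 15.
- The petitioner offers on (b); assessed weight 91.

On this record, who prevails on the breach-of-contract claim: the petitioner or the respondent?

petitioner

At Stage 1 the petitioner must meet a substantially-more-likely showing (weight exceeds 74): on (a) the weight is 76, > 74, so (a) meets the standard; on (b) the weight is 91 less the opposing 15 gives net 76, > 74, so (b) meets the standard; on (c) the weight is 89 less the opposing 7 gives net 82, which does exceed 74, so (c) meets the standard.
  The petitioner carries the last stage.
Every stage carried; the petitioner prevails.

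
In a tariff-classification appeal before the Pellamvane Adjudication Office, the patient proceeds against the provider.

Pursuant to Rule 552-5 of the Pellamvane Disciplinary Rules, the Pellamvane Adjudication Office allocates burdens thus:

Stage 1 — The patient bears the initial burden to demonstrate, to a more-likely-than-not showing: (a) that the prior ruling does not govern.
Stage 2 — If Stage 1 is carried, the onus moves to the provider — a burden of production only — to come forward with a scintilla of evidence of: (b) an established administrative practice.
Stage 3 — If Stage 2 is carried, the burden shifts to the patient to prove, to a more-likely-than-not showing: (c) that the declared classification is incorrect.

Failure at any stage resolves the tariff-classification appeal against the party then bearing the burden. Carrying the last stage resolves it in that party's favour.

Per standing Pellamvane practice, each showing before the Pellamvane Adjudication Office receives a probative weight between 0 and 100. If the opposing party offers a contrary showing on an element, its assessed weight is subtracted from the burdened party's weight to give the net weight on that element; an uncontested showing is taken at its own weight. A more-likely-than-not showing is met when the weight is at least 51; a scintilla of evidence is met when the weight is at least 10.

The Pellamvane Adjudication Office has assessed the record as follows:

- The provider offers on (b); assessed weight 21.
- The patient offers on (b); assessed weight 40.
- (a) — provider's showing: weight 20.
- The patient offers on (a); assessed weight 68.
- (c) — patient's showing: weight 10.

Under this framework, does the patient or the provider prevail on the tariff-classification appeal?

provider

Stage 1 (patient, a more-likely-than-not showing, weight is at least 51): (a) net 68−20=48 < 51 — fails.
  The patient does not carry Stage 1.
So the provider prevails.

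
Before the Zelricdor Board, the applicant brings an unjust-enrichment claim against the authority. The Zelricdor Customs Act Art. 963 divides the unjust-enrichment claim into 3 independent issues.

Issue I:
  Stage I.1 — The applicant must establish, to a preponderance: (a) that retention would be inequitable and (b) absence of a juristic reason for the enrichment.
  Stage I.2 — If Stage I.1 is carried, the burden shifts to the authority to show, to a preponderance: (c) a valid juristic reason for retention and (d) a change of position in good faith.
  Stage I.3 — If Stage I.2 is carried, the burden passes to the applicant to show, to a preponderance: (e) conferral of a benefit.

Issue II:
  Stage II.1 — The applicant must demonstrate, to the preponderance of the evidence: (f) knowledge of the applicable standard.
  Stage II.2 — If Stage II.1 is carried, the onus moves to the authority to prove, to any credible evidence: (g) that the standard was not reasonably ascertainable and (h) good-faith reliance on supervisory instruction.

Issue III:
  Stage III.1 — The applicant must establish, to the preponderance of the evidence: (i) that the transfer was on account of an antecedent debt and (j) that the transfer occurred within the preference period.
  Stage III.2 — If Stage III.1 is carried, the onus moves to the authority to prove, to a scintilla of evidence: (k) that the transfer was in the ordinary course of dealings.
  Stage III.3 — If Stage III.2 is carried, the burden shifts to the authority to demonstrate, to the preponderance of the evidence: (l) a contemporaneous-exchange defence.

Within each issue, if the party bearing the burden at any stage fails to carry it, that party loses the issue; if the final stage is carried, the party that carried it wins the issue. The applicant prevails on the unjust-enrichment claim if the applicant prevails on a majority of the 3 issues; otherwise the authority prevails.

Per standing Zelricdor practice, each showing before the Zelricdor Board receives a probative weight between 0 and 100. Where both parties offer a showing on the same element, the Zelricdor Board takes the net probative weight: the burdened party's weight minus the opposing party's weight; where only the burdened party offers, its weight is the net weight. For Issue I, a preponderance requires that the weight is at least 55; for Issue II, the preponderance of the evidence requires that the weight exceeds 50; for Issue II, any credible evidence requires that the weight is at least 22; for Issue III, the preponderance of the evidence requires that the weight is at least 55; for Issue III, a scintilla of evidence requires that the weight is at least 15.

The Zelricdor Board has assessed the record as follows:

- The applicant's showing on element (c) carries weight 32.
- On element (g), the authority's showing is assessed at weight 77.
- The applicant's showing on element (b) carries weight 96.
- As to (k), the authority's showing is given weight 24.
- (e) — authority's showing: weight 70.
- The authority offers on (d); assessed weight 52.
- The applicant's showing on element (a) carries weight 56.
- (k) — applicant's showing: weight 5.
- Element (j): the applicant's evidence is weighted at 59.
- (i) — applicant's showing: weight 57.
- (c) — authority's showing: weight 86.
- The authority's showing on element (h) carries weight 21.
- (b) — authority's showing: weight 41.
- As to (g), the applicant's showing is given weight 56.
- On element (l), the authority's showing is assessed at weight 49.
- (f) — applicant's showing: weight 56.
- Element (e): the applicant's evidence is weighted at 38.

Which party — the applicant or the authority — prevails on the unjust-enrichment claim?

— Issue I —
Stage I.1 — burden on applicant; standard: a preponderance (weight is at least 55).
    (a): 56 ≥ 55 [met]
    (b): 96 − 41 = 55 ≥ 55 [met]
  Stage I.1 is satisfied; the onus moves to the authority.
Stage I.2 — burden on authority; standard: a preponderance (weight is at least 55).
    (c): 86 − 32 = 54 < 55 [not met]
    (d): 52 < 55 [not met]
  The authority does not carry Stage I.2.
So the applicant prevails on this issue.
— Issue II —
Stage II.1 — burden on applicant; standard: the preponderance of the evidence (weight exceeds 50).
    (f): 56 > 50 [met]
  Stage II.1 carried; the burden shifts to the authority.
Stage II.2 — burden on authority; standard: any credible evidence (weight is at least 22).
    (g): 77 − 56 = 21 < 22 [not met]
    (h): 21 < 22 [not met]
  The authority does not carry Stage II.2.
So the applicant prevails on this issue.
— Issue III —
At Stage III.1 the applicant must meet the preponderance of the evidence (weight is at least 55): on (i) the weight is 57, which does reach 55, so (i) meets the standard; on (j) the weight is 59, ≥ 55, so (j) meets the standard.
  Stage III.1 carried; the burden shifts to the authority.
At Stage III.2 the authority must meet a scintilla of evidence (weight is at least 15): on (k) the weight is 24 less the opposing 5 gives net 19, which does reach 15, so (k) meets the standard.
  Stage III.2 is satisfied; the authority continues to bear the burden.
At Stage III.3 the authority must meet the preponderance of the evidence (weight is at least 55): on (l) the weight is 49, < 55, so (l) does not meet the standard.
  Stage III.3 not carried; the authority fails its burden.
The applicant prevails on this issue.
Per-issue: Issue I → applicant; Issue II → applicant; Issue III → applicant. The applicant must prevail on a majority of issues; overall, the applicant prevails.

applicant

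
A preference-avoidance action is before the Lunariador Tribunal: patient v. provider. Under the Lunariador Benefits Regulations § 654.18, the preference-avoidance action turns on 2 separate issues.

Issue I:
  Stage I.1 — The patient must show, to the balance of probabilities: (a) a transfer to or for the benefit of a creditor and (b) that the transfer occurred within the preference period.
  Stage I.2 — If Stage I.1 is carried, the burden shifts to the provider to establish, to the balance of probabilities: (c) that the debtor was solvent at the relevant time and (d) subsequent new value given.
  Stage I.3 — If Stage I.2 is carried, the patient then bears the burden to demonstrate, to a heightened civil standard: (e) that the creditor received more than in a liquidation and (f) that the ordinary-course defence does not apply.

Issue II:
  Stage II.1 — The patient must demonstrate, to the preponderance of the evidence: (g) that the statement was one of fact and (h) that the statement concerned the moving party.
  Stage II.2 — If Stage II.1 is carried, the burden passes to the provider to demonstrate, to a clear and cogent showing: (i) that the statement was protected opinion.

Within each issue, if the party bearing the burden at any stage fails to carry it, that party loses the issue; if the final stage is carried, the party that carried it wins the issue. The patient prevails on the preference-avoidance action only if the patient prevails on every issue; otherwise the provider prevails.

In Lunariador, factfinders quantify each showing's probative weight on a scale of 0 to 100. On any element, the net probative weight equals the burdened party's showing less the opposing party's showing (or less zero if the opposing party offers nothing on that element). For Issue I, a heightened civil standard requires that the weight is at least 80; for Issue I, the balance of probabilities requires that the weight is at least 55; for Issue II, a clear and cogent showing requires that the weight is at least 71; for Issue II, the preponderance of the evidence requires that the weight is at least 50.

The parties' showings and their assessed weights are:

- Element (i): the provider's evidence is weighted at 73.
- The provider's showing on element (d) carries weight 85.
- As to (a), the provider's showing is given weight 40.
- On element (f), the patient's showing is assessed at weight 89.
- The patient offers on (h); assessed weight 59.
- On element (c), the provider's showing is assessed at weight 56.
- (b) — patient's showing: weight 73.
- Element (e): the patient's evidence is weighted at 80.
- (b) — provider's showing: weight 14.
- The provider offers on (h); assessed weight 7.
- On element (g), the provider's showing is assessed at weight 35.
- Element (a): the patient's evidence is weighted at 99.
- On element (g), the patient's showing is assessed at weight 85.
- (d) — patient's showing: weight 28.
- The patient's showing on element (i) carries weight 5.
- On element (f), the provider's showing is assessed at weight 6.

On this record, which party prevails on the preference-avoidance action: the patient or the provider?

patient

— Issue I —
Stage I.1 — burden on patient; standard: the balance of probabilities (weight is at least 55).
    (a): 99 − 40 = 59 ≥ 55 [met]
    (b): 73 − 14 = 59 ≥ 55 [met]
  Stage I.1 carried; the burden shifts to the provider.
Stage I.2 — burden on provider; standard: the balance of probabilities (weight is at least 55).
    (c): 56 ≥ 55 [met]
    (d): 85 − 28 = 57 ≥ 55 [met]
  All elements met. The burden passes to the patient.
Stage I.3 — burden on patient; standard: a heightened civil standard (weight is at least 80).
    (e): 80 ≥ 80 [met]
    (f): 89 − 6 = 83 ≥ 80 [met]
  All elements met at the final stage.
With every stage satisfied, the patient prevails on this issue.
— Issue II —
Stage II.1 (patient, the preponderance of the evidence, weight is at least 50): (g) net 85−35=50 ≥ 50 — meets; (h) net 59−7=52 ≥ 50 — meets.
  Stage II.1 is satisfied; the onus moves to the provider.
Stage II.2 (provider, a clear and cogent showing, weight is at least 71): (i) net 73−5=68 < 71 — fails.
  Stage II.2 not carried; the provider fails its burden.
So the patient prevails on this issue.
Per-issue: Issue I → patient; Issue II → patient. The patient must prevail on every issue; overall, the patient prevails.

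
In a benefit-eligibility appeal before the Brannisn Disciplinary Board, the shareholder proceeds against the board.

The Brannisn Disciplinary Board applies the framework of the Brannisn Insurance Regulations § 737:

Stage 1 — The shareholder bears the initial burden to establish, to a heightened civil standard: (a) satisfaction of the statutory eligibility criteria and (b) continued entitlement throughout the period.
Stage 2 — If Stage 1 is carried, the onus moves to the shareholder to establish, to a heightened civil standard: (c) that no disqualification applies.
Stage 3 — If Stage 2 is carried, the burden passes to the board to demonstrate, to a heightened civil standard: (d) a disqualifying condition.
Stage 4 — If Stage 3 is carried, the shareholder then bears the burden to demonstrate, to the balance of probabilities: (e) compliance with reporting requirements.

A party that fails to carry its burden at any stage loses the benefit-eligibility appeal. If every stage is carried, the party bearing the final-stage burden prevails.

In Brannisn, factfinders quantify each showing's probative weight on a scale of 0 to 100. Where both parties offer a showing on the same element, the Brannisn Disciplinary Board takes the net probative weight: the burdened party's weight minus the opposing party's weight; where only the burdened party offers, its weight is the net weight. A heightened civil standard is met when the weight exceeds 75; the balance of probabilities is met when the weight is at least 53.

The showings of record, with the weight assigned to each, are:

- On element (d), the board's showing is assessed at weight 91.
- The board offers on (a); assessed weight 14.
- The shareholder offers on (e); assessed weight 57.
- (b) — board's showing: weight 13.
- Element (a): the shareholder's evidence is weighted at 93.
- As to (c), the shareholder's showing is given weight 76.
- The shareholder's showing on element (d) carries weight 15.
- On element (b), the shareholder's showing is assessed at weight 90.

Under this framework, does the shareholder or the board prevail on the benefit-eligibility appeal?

Stage 1 — burden on shareholder; standard: a heightened civil standard (weight exceeds 75).
    (a): 93 − 14 = 79 > 75 [met]
    (b): 90 − 13 = 77 > 75 [met]
  Stage 1 carried; the burden remains with the shareholder.
Stage 2 — burden on shareholder; standard: a heightened civil standard (weight exceeds 75).
    (c): 76 > 75 [met]
  Stage 2 carried; the burden shifts to the board.
Stage 3 — burden on board; standard: a heightened civil standard (weight exceeds 75).
    (d): 91 − 15 = 76 > 75 [met]
  Stage 3 is satisfied; the onus moves to the shareholder.
Stage 4 — burden on shareholder; standard: the balance of probabilities (weight is at least 53).
    (e): 57 ≥ 53 [met]
  All elements met at the final stage.
All stages carried — the shareholder prevails.

shareholder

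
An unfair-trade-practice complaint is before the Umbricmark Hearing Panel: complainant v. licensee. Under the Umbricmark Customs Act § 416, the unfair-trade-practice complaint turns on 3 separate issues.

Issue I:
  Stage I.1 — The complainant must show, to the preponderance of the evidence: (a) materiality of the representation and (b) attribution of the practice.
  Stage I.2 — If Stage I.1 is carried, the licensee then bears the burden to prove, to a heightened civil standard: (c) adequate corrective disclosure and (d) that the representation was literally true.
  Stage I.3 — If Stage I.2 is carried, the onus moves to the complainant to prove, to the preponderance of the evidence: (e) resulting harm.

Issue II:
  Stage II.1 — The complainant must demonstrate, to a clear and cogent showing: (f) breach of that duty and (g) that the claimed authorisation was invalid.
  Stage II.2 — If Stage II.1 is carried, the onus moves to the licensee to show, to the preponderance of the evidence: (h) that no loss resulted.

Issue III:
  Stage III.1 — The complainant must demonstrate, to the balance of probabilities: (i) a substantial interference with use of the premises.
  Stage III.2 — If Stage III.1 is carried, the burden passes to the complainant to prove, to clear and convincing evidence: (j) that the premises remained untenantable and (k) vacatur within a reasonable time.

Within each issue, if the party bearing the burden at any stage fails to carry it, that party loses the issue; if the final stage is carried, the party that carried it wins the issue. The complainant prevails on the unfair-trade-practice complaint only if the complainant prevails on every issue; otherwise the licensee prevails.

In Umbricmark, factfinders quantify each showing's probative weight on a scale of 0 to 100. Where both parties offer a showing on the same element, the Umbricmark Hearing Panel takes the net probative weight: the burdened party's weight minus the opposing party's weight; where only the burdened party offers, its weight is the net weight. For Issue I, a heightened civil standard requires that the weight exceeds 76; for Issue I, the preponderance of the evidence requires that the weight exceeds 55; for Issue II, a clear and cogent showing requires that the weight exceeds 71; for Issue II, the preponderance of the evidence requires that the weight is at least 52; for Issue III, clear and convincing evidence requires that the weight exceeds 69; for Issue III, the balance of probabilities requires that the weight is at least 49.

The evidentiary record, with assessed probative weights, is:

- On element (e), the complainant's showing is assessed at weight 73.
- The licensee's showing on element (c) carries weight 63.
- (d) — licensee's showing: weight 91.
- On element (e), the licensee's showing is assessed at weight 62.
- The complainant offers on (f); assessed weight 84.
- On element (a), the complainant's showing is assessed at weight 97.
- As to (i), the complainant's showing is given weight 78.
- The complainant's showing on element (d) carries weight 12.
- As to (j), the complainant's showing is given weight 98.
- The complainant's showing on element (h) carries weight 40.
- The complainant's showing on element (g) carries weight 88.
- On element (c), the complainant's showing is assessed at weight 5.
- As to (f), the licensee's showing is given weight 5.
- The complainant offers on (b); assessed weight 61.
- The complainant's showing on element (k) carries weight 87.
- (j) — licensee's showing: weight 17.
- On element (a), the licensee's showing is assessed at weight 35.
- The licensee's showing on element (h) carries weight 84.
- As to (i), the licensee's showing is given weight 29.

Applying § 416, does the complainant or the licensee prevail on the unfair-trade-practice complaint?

— Issue I —
Stage I.1 — burden on complainant; standard: the preponderance of the evidence (weight exceeds 55).
    (a): 97 − 35 = 62 > 55 [met]
    (b): 61 > 55 [met]
  Stage I.1 is satisfied; the onus moves to the licensee.
Stage I.2 — burden on licensee; standard: a heightened civil standard (weight exceeds 76).
    (c): 63 − 5 = 58 ≤ 76 [not met]
    (d): 91 − 12 = 79 > 76 [met]
  Stage I.2 not carried; the licensee fails its burden.
The analysis ends at Stage I.2; the complainant prevails on this issue.
— Issue II —
Stage II.1 (complainant, a clear and cogent showing, weight exceeds 71): (f) net 84−5=79 > 71 — meets; (g) 88 > 71 — meets.
  The complainant carries Stage II.1; the licensee now bears the burden.
Stage II.2 (licensee, the preponderance of the evidence, weight is at least 52): (h) net 84−40=44 < 52 — fails.
  The licensee does not carry Stage II.2.
The analysis ends at Stage II.2; the complainant prevails on this issue.
— Issue III —
Stage III.1 (complainant, the balance of probabilities, weight is at least 49): (i) net 78−29=49 ≥ 49 — meets.
  Stage III.1 is satisfied; the complainant continues to bear the burden.
Stage III.2 (complainant, clear and convincing evidence, weight exceeds 69): (j) net 98−17=81 > 69 — meets; (k) 87 > 69 — meets.
  Stage III.2 carried; the final stage is satisfied.
All stages carried — the complainant prevails on this issue.
Per-issue: Issue I → complainant; Issue II → complainant; Issue III → complainant. The complainant must prevail on every issue; overall, the complainant prevails.

complainant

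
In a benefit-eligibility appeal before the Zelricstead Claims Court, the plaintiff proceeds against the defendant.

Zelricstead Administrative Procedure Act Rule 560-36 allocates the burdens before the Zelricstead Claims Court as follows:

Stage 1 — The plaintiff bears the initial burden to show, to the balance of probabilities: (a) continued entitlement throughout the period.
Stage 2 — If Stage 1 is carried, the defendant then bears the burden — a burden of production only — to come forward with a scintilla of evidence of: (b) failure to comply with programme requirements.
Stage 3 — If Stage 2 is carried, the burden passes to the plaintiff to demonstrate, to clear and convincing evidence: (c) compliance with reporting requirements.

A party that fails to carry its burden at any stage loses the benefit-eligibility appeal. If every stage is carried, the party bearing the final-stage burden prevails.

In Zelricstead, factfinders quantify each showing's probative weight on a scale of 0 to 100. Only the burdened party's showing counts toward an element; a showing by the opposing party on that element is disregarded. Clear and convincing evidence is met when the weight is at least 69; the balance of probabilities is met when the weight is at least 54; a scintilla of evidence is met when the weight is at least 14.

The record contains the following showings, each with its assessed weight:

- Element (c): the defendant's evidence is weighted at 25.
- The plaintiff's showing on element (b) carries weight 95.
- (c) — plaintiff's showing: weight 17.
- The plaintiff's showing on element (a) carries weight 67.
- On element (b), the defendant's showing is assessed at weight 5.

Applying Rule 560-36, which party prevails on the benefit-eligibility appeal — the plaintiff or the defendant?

Stage 1 — burden on plaintiff; standard: the balance of probabilities (weight is at least 54).
    (a): 67 ≥ 54 [met]
  Stage 1 carried; the burden shifts to the defendant.
Stage 2 — burden on defendant; standard: a scintilla of evidence (weight is at least 14).
    (b): 5 (plaintiff's 95 disregarded) < 14 [not met]
  Stage 2 not carried; the defendant fails its burden.
The analysis ends at Stage 2; the plaintiff prevails.

plaintiff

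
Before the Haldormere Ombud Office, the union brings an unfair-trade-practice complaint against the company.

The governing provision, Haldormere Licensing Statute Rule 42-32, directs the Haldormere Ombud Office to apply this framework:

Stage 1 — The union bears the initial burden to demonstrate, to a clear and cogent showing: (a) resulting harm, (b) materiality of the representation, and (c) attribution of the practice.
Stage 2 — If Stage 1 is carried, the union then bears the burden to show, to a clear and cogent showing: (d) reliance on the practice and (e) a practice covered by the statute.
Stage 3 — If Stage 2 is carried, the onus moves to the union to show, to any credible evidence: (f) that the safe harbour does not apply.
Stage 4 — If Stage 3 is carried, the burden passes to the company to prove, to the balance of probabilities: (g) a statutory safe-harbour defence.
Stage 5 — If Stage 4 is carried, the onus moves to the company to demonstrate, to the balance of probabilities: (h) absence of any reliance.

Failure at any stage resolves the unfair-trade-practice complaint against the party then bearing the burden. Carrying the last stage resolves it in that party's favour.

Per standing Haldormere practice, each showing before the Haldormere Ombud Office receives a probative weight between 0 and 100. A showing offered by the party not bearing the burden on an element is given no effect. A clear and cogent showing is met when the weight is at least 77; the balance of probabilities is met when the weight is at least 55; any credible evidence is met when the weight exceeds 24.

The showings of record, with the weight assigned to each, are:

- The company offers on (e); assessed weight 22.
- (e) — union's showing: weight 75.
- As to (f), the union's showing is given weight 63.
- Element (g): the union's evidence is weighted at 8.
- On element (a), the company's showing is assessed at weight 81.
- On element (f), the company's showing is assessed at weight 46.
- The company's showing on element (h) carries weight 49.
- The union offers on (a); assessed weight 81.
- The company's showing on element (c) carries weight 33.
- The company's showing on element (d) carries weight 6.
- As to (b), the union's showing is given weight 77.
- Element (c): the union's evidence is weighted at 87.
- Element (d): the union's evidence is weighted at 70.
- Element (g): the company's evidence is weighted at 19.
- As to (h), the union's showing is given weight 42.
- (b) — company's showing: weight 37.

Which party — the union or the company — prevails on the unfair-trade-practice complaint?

Stage 1 — burden on union; standard: a clear and cogent showing (weight is at least 77).
    (a): 81 (company's 81 disregarded) ≥ 77 [met]
    (b): 77 (company's 37 disregarded) ≥ 77 [met]
    (c): 87 (company's 33 disregarded) ≥ 77 [met]
  Stage 1 carried; the burden remains with the union.
Stage 2 — burden on union; standard: a clear and cogent showing (weight is at least 77).
    (d): 70 (company's 6 disregarded) < 77 [not met]
    (e): 75 (company's 22 disregarded) < 77 [not met]
  Not every element is met, so the union fails to carry Stage 2.
So the company prevails.

company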